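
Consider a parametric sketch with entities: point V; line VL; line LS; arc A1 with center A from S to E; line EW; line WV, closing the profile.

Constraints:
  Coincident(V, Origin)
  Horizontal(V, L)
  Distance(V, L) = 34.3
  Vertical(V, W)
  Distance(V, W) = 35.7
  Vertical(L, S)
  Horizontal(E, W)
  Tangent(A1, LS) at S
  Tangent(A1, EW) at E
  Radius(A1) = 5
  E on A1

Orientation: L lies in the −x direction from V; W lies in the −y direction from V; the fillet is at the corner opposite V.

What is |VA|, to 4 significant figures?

42.44

V is at the origin; V and L share the same y with |VL| = 34.3 and L on the −x side, so L = (-34.30, 0.000). V and W share the same x with |VW| = 35.7 and W on the −y side, so W = (0.000, -35.70). The virtual corner opposite V is at (-34.30, -35.70). Since A1 is tangent to LS there, AS ⟂ LS and tangency of A1 to EW means the radius AE is perpendicular to EW, with radius 5.0, so the center A sits 5.0 in from both sides at A = (-29.30, -30.70). Then |VA| = |A − V| = 42.44.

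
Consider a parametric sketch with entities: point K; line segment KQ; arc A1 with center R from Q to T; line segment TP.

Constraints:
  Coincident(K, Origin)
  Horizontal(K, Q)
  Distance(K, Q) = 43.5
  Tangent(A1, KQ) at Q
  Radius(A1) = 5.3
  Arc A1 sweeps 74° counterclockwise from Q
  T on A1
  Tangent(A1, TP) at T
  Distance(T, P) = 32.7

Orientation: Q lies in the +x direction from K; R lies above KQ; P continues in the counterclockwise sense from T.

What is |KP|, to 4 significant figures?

67.55

K is at the origin; KQ is horizontal with |KQ| = 43.5 and Q on the +x side, so Q = (43.50, 0.000). The tangent condition forces RQ to be normal to KQ, so R = Q + (0, 5.3) = (43.50, 5.300). On A1, Q sits at bearing -90° from R; a 74° counterclockwise sweep puts T at bearing -16°, so T = R + 5.3·(cos -16°, sin -16°) = (48.59, 3.839). Since A1 is tangent to TP there, RT ⟂ TP, so TP runs along (−sin -16°, cos -16°); with |TP| = 32.7, P = (57.61, 35.27). Then |KP| = |P − K| = 67.55.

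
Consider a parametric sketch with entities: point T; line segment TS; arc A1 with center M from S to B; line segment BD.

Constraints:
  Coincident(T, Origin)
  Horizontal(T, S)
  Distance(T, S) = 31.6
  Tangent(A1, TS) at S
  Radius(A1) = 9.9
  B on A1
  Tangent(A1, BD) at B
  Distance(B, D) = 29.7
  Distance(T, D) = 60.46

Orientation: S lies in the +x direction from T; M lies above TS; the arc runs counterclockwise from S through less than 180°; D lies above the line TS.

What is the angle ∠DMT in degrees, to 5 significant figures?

139.59°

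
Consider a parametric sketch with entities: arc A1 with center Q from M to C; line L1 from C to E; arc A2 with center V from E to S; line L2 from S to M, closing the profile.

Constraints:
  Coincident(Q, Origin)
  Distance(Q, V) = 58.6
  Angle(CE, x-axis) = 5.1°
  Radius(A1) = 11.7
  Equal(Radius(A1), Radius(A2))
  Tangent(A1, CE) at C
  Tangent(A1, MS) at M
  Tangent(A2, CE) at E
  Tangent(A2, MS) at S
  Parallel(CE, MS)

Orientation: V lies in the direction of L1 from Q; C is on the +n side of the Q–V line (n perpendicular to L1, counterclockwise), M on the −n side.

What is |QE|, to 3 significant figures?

59.8

Tangency of A1 to both parallel lines with radius 11.7 puts C and M at Q ± 11.7·n: C = (-1.04, 11.7), M = (1.04, -11.7). Equal radii place E and S the same way about V: E = V + 11.7·n = (57.3, 16.9), S = V − 11.7·n = (59.4, -6.44). Then |QE| = |E − Q| = 59.8.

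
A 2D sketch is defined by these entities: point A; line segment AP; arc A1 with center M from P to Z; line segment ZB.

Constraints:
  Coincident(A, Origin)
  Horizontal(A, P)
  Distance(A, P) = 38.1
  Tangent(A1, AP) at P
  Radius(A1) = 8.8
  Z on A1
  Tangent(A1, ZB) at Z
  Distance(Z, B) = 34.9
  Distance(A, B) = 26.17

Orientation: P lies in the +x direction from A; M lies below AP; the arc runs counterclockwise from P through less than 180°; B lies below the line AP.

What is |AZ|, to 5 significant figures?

32.326

Checks: |MZ| = 8.800 ✓; ∠(MZ, ZB) = 90.00° ✓; |ZB| = 34.90 ✓; |AB| = 26.17 ✓.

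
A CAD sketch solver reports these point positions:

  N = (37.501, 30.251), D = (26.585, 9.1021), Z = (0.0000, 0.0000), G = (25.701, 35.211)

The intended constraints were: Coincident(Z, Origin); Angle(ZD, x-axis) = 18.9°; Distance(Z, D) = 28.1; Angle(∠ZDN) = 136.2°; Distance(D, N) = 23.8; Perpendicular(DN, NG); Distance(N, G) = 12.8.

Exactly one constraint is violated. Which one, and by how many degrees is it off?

Perpendicular(DN, NG) — off by 4.50°.

Z = (0.00, 0.00) ✓; ZD at 18.90° ✓; |ZD| = 28.10 ✓; ∠ZDN = 136.2° ✓; |DN| = 23.80 ✓; ∠(DN, NG) = 94.50° ✗; |NG| = 12.80 ✓.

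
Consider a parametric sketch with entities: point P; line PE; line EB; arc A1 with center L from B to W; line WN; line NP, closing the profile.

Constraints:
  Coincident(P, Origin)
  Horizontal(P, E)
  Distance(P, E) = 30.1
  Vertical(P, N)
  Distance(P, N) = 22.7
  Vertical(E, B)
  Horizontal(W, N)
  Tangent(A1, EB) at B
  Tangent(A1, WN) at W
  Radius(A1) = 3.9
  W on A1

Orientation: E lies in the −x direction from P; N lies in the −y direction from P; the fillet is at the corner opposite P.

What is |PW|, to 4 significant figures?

34.67

P is at the origin; P and E share the same y with |PE| = 30.1 and E on the −x side, so E = (-30.10, 0.000). P and N share the same x with |PN| = 22.7 and N on the −y side, so N = (0.000, -22.70). The virtual corner opposite P is at (-30.10, -22.70). Tangency of A1 to EB means the radius LB is perpendicular to EB and tangency of A1 to WN means the radius LW is perpendicular to WN, with radius 3.9, so the center L sits 3.9 in from both sides at L = (-26.20, -18.80). That places the tangent points at B = (-30.10, -18.80) on EB and W = (-26.20, -22.70) on WN. Then |PW| = |W − P| = 34.67.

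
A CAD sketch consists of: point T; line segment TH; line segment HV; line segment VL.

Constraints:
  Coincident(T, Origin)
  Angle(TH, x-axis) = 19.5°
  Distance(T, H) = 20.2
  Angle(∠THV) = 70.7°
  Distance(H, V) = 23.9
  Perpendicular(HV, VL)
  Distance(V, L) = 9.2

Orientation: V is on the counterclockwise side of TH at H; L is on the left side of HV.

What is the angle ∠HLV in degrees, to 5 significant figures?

68.946°

∠THV = 70.7°, so HV runs at 19.5° + (180° − 70.7°) = 128.80° from the x-axis; with |HV| = 23.9, V = H + 23.9·(cos 128.80°, sin 128.80°) = (4.0655, 25.369). HV ⟂ VL; with |VL| = 9.2 on the left of HV, L = V + 9.2·(-0.77934, -0.62660) = (-3.1044, 19.604). Then cos ∠HLV = LH·LV / (|LH||LV|), giving 68.946°.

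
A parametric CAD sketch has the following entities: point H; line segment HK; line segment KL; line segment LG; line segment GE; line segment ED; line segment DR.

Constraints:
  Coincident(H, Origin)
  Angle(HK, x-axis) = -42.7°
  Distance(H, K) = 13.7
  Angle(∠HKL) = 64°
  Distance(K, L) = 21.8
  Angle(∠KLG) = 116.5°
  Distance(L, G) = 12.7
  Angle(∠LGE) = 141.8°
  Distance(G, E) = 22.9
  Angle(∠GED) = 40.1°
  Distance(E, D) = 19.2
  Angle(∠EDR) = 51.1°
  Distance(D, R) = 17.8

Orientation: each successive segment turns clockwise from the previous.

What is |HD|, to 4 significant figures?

8.950

∠LGE = 141.8° gives GE at 99.60° from the x-axis; with |GE| = 22.9, E = (-23.47, 13.90). ∠GED = 40.1° gives ED at -40.30° from the x-axis; with |ED| = 19.2, D = (-8.827, 1.482). Then |HD| = |D − H| = 8.950.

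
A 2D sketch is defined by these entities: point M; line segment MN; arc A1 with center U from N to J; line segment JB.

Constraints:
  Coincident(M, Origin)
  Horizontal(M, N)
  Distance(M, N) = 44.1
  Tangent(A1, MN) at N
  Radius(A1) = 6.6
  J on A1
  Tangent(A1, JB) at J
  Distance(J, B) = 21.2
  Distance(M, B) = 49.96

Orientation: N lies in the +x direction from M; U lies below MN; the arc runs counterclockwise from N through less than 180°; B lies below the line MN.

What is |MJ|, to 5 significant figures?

38.357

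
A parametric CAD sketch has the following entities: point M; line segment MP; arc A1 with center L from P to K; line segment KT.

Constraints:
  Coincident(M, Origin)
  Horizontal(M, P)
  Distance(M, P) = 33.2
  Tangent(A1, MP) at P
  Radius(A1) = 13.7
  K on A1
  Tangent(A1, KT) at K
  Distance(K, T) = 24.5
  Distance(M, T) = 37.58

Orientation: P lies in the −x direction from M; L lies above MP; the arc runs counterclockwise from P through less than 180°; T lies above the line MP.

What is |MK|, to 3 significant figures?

22.5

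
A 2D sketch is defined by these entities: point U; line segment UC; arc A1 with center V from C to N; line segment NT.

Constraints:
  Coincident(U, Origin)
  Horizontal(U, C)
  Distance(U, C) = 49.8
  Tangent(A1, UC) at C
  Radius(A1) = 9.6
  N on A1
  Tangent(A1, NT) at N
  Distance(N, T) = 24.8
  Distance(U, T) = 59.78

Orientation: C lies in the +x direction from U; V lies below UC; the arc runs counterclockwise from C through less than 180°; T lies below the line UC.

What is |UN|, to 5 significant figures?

42.427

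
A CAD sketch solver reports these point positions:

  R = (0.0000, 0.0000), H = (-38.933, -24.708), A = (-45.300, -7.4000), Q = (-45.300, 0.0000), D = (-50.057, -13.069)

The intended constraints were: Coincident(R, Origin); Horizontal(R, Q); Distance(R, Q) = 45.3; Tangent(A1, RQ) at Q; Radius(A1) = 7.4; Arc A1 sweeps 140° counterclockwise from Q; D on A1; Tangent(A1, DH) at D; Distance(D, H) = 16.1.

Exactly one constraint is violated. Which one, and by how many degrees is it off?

Tangent(A1, DH) at D — off by 6.30°.

R = (0.00, 0.00) ✓; R.y = 0.00, Q.y = 0.00 ✓; |RQ| = 45.30 ✓; ∠(AQ, QR) = 90.00° ✓; |AQ| = 7.400 ✓; bearing(A→D) − bearing(A→Q) = 140.0° ✓; |AD| = 7.400 ✓; ∠(AD, DH) = 96.30° ✗; |DH| = 16.10 ✓.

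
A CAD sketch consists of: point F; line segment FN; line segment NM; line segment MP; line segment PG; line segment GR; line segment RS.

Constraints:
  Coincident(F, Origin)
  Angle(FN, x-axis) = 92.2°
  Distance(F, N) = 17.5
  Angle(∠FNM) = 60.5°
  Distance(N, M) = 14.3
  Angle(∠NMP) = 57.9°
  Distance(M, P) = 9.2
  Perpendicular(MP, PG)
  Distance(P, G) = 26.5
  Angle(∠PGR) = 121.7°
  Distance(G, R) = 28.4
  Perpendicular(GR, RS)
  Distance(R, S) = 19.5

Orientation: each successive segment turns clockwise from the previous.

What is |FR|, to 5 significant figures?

54.335

F is at the origin; FN runs at 92.2° with length 17.5, so N = (-0.67179, 17.487). ∠FNM = 60.5° gives NM at -27.300° from the x-axis; with |NM| = 14.3, M = (12.035, 10.928). ∠NMP = 57.9° gives MP at -149.40° from the x-axis; with |MP| = 9.2, P = (4.1166, 6.2452). MP is perpendicular to PG, so PG runs at 120.60°; with |PG| = 26.5, G = (-9.3730, 29.055). ∠PGR = 121.7° gives GR at 62.300° from the x-axis; with |GR| = 28.4, R = (3.8285, 54.200). Then |FR| = |R − F| = 54.335.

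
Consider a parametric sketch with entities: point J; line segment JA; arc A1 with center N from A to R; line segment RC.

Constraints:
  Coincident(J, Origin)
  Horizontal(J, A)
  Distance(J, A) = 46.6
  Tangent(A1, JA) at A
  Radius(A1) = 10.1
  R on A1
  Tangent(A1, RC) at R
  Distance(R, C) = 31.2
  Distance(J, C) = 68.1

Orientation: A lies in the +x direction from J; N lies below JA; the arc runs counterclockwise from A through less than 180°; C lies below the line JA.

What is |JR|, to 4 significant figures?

40.78

J is at the origin; J and A share the same y with |JA| = 46.6 and A on the +x side, so A = (46.60, 0.000). Tangency of A1 to JA means the radius NA is perpendicular to JA, so N = A + (0, -10.1) = (46.60, -10.10). Since NR ⟂ RC (tangency), |NC| = √(10.1² + 31.2²) = 32.79 regardless of where R sits on A1. So C lies on both circle(J, 68.1) and circle(N, 32.79); the below-JA intersection is C = (53.48, -42.17). R is the foot of the tangent from C: R = (37.86, -15.16).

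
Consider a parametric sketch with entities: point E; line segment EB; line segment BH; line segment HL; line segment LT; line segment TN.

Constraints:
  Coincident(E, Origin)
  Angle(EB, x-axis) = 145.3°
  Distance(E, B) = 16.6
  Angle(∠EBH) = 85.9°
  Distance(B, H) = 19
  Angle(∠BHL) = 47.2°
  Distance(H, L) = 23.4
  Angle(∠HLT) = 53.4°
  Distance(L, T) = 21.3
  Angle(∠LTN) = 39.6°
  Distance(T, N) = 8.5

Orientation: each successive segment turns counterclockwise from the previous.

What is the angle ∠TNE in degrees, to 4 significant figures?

112.9°

E is at the origin; EB runs at 145.3° with length 16.6, so B = (-13.65, 9.450). ∠EBH = 85.9° gives BH at -120.6° from the x-axis; with |BH| = 19.0, H = (-23.32, -6.904). ∠BHL = 47.2° gives HL at 12.20° from the x-axis; with |HL| = 23.4, L = (-0.4478, -1.959). ∠HLT = 53.4° gives LT at 138.8° from the x-axis; with |LT| = 21.3, T = (-16.47, 12.07). ∠LTN = 39.6° gives TN at -80.80° from the x-axis; with |TN| = 8.5, N = (-15.12, 3.680). Then cos ∠TNE = NT·NE / (|NT||NE|), giving 112.9°.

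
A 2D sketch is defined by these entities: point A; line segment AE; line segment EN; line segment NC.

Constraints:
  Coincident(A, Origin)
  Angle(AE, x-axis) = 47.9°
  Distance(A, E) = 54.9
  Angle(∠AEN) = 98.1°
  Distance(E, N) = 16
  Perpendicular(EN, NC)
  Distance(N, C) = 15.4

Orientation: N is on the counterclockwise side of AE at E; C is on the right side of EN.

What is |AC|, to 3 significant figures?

73.7

∠AEN = 98.1°, so EN runs at 47.9° + (180° − 98.1°) = 130° from the x-axis; with |EN| = 16.0, N = E + 16.0·(cos 130°, sin 130°) = (26.6, 53.0). EN ⟂ NC; with |NC| = 15.4 on the right of EN, C = N + 15.4·(0.768, 0.640) = (38.4, 62.9). Then |AC| = |C − A| = 73.7.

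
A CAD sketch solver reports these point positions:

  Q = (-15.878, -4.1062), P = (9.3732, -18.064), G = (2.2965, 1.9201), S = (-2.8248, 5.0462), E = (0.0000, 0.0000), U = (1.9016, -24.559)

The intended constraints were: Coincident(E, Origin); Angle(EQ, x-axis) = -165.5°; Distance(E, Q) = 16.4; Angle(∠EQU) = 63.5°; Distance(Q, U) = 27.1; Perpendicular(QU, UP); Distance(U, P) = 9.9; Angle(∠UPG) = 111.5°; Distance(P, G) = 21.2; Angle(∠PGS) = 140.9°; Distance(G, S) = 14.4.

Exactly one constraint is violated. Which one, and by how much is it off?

Distance(G, S) = 14.4 — off by 8.40.

E = (0.00, 0.00) ✓; EQ at -165.5° ✓; |EQ| = 16.40 ✓; ∠EQU = 63.50° ✓; |QU| = 27.10 ✓; ∠(QU, UP) = 90.00° ✓; |UP| = 9.900 ✓; ∠UPG = 111.5° ✓; |PG| = 21.20 ✓; ∠PGS = 140.9° ✓; |GS| = 6.000 ✗.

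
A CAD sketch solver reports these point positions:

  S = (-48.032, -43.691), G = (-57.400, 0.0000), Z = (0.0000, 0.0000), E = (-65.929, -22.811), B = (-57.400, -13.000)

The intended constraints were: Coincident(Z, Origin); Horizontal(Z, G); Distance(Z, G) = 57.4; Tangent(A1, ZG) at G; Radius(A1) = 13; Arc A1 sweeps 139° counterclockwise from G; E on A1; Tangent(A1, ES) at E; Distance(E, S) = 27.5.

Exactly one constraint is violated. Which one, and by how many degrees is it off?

Tangent(A1, ES) at E — off by 8.40°.

Z = (0.00, 0.00) ✓; Z.y = 0.00, G.y = 0.00 ✓; |ZG| = 57.40 ✓; ∠(BG, GZ) = 90.00° ✓; |BG| = 13.00 ✓; bearing(B→E) − bearing(B→G) = 139.0° ✓; |BE| = 13.00 ✓; ∠(BE, ES) = 98.40° ✗; |ES| = 27.50 ✓.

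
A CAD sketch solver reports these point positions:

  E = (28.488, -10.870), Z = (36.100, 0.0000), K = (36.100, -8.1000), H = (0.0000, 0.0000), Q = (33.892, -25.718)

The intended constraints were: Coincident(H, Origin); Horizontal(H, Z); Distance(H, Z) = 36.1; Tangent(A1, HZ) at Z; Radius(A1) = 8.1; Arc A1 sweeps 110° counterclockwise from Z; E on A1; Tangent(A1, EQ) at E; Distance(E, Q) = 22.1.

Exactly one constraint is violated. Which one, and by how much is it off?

Distance(E, Q) = 22.1 — off by 6.30.

H = (0.00, 0.00) ✓; H.y = 0.00, Z.y = 0.00 ✓; |HZ| = 36.10 ✓; ∠(KZ, ZH) = 90.00° ✓; |KZ| = 8.100 ✓; bearing(K→E) − bearing(K→Z) = 110.0° ✓; |KE| = 8.100 ✓; ∠(KE, EQ) = 90.00° ✓; |EQ| = 15.80 ✗.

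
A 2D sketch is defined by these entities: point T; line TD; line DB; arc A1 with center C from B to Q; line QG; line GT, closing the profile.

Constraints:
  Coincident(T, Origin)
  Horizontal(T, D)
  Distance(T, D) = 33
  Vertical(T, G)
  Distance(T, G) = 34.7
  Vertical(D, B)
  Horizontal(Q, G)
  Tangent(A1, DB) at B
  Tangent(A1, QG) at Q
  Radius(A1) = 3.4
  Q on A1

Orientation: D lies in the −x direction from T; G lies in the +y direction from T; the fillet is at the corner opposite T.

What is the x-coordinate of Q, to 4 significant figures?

-29.60

T is at the origin; T and D share the same y with |TD| = 33.0 and D on the −x side, so D = (-33.00, 0.000). T and G share the same x with |TG| = 34.7 and G on the +y side, so G = (0.000, 34.70). The virtual corner opposite T is at (-33.00, 34.70). A1 meets DB tangentially, so CB is at right angles to DB and tangency of A1 to QG means the radius CQ is perpendicular to QG, with radius 3.4, so the center C sits 3.4 in from both sides at C = (-29.60, 31.30). That places the tangent points at B = (-33.00, 31.30) on DB and Q = (-29.60, 34.70) on QG. So Q.x = -29.60.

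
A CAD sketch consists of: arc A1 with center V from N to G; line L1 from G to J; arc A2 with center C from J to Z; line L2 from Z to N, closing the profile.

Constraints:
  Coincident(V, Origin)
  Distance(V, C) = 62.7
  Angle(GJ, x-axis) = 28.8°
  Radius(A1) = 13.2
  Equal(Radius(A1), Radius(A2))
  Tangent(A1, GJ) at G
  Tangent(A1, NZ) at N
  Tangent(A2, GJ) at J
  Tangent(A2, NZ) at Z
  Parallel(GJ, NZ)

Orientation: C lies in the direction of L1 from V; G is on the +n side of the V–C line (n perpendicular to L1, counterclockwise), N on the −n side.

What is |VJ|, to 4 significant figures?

64.07

The slot axis is L1's direction at 28.8°, so u = (cos 28.8°, sin 28.8°) = (0.8763, 0.4818) and n = (−sin 28.8°, cos 28.8°) = (-0.4818, 0.8763). V is at the origin and C lies 62.7 along u from V, so C = 62.7·u = (54.94, 30.21). Tangency of A1 to both parallel lines with radius 13.2 puts G and N at V ± 13.2·n: G = (-6.359, 11.57), N = (6.359, -11.57). Equal radii place J and Z the same way about C: J = C + 13.2·n = (48.59, 41.77), Z = C − 13.2·n = (61.30, 18.64). Then |VJ| = |J − V| = 64.07.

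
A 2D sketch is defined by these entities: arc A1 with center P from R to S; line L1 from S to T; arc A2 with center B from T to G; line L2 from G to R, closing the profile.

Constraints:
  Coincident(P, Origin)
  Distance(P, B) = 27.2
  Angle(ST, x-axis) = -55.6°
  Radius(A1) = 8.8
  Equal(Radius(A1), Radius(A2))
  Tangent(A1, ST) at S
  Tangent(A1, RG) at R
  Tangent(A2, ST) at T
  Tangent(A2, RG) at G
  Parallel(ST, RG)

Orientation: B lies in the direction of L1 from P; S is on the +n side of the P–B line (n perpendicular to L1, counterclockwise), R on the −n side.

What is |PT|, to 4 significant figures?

28.59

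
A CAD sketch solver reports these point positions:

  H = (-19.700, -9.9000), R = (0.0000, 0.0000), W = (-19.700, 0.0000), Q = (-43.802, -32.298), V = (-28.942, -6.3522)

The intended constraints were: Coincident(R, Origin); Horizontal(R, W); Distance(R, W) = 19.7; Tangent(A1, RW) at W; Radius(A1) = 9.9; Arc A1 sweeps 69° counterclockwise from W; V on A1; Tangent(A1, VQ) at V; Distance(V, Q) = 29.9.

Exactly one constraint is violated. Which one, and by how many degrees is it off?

Tangent(A1, VQ) at V — off by 8.80°.

R = (0.00, 0.00) ✓; R.y = 0.00, W.y = 0.00 ✓; |RW| = 19.70 ✓; ∠(HW, WR) = 90.00° ✓; |HW| = 9.900 ✓; bearing(H→V) − bearing(H→W) = 69.00° ✓; |HV| = 9.900 ✓; ∠(HV, VQ) = 98.80° ✗; |VQ| = 29.90 ✓.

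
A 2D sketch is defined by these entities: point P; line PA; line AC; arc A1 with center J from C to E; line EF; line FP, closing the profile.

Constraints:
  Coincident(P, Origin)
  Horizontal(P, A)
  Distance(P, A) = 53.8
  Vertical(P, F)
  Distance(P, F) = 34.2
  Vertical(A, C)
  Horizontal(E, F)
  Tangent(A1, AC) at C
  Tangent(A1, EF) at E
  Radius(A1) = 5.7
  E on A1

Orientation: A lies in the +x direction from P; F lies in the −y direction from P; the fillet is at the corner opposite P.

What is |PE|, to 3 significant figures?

59.0

P is at the origin; PA is horizontal with |PA| = 53.8 and A on the +x side, so A = (53.8, 0.00). PF is vertical with |PF| = 34.2 and F on the −y side, so F = (0.00, -34.2). The virtual corner opposite P is at (53.8, -34.2). The tangent condition forces JC to be normal to AC and tangency of A1 to EF means the radius JE is perpendicular to EF, with radius 5.7, so the center J sits 5.7 in from both sides at J = (48.1, -28.5). That places the tangent points at C = (53.8, -28.5) on AC and E = (48.1, -34.2) on EF. Then |PE| = |E − P| = 59.0.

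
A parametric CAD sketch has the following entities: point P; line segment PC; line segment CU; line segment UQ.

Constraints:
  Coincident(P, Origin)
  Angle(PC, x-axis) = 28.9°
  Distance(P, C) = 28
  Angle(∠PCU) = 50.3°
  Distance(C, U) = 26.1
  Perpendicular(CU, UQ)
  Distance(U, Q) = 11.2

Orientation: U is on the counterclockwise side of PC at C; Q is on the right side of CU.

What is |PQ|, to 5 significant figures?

33.758

P is at the origin; PC runs at 28.9° with length 28.0, so C = 28.0·(cos 28.9°, sin 28.9°) = (24.513, 13.532). ∠PCU = 50.3°, so CU runs at 28.9° + (180° − 50.3°) = 158.60° from the x-axis; with |CU| = 26.1, U = C + 26.1·(cos 158.60°, sin 158.60°) = (0.21245, 23.055). CU ⟂ UQ; with |UQ| = 11.2 on the right of CU, Q = U + 11.2·(0.36488, 0.93106) = (4.2991, 33.483). Then |PQ| = |Q − P| = 33.758.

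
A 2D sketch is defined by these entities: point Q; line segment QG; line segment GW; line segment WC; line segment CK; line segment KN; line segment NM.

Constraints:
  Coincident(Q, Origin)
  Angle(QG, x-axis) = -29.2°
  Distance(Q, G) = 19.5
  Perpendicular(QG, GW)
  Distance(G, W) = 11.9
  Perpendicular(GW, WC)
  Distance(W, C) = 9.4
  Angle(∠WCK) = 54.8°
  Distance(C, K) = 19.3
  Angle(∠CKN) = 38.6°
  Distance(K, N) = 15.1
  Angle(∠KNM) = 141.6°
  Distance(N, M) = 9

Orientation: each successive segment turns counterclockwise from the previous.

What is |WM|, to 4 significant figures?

7.142

∠CKN = 38.6° gives KN at 57.40° from the x-axis; with |KN| = 15.1, N = (24.77, -1.013). ∠KNM = 141.6° gives NM at 95.80° from the x-axis; with |NM| = 9.0, M = (23.87, 7.941). Then |WM| = |M − W| = 7.142.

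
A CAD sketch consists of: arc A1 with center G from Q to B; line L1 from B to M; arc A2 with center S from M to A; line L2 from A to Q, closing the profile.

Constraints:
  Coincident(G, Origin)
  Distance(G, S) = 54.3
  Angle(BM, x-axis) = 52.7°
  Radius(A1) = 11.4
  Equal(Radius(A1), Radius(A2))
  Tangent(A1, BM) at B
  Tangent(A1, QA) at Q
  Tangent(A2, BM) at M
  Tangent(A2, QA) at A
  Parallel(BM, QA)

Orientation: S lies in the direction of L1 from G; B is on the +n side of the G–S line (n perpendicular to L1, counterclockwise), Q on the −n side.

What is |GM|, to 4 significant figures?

55.48

Tangency of A1 to both parallel lines with radius 11.4 puts B and Q at G ± 11.4·n: B = (-9.068, 6.908), Q = (9.068, -6.908). Equal radii place M and A the same way about S: M = S + 11.4·n = (23.84, 50.10), A = S − 11.4·n = (41.97, 36.29). Then |GM| = |M − G| = 55.48.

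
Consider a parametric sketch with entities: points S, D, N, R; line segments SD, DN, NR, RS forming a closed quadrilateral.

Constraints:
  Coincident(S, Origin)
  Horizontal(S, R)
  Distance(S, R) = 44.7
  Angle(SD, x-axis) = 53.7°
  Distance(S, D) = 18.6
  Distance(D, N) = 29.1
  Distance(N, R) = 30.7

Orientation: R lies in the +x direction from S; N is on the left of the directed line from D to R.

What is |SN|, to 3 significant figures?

46.7

Checks: |DN| = 29.10 ✓; |NR| = 30.70 ✓.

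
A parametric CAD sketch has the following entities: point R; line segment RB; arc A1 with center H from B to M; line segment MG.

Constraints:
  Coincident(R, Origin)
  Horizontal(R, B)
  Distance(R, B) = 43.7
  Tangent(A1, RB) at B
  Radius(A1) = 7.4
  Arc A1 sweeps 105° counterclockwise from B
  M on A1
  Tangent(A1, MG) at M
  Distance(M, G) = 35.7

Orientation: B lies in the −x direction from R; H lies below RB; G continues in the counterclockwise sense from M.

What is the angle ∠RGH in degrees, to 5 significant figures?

46.820°

R is at the origin; R and B share the same y with |RB| = 43.7 and B on the −x side, so B = (-43.700, 0.0000). A1 meets RB tangentially, so HB is at right angles to RB, so H = B + (0, -7.4) = (-43.700, -7.4000). On A1, B sits at bearing 90° from H; a 105° counterclockwise sweep puts M at bearing 195°, so M = H + 7.4·(cos 195°, sin 195°) = (-50.848, -9.3153). Since A1 is tangent to MG there, HM ⟂ MG, so MG runs along (−sin 195°, cos 195°); with |MG| = 35.7, G = (-41.608, -43.799). Then cos ∠RGH = GR·GH / (|GR||GH|), giving 46.820°.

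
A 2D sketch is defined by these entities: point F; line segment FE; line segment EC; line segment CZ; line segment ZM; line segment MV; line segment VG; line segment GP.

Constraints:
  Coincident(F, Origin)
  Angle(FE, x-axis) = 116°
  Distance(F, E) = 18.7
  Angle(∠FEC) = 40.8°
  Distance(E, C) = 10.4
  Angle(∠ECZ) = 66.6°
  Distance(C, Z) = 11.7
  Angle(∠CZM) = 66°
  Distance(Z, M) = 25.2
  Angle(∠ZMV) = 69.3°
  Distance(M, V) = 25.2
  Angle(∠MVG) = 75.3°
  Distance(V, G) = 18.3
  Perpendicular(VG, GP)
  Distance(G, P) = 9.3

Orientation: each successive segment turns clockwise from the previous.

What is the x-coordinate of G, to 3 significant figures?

4.64

F is at the origin; FE runs at 116.0° with length 18.7, so E = (-8.20, 16.8). ∠FEC = 40.8° gives EC at -23.2° from the x-axis; with |EC| = 10.4, C = (1.36, 12.7). ∠ECZ = 66.6° gives CZ at -137° from the x-axis; with |CZ| = 11.7, Z = (-7.14, 4.67). ∠CZM = 66.0° gives ZM at 109° from the x-axis; with |ZM| = 25.2, M = (-15.5, 28.4). ∠ZMV = 69.3° gives MV at -1.30° from the x-axis; with |MV| = 25.2, V = (9.68, 27.9). ∠MVG = 75.3° gives VG at -106° from the x-axis; with |VG| = 18.3, G = (4.64, 10.3). So G.x = 4.64.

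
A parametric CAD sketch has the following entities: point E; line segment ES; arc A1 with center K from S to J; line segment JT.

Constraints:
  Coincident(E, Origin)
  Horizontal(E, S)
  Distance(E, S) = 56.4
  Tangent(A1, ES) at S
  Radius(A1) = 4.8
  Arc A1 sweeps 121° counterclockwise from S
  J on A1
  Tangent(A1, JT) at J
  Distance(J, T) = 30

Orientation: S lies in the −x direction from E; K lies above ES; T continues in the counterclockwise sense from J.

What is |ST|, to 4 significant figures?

34.88

E is at the origin; E and S share the same y with |ES| = 56.4 and S on the −x side, so S = (-56.40, 0.000). Since A1 is tangent to ES there, KS ⟂ ES, so K = S + (0, 4.8) = (-56.40, 4.800). On A1, S sits at bearing -90° from K; a 121° counterclockwise sweep puts J at bearing 31°, so J = K + 4.8·(cos 31°, sin 31°) = (-52.29, 7.272). Tangency of A1 to JT means the radius KJ is perpendicular to JT, so JT runs along (−sin 31°, cos 31°); with |JT| = 30.0, T = (-67.74, 32.99). Then |ST| = |T − S| = 34.88.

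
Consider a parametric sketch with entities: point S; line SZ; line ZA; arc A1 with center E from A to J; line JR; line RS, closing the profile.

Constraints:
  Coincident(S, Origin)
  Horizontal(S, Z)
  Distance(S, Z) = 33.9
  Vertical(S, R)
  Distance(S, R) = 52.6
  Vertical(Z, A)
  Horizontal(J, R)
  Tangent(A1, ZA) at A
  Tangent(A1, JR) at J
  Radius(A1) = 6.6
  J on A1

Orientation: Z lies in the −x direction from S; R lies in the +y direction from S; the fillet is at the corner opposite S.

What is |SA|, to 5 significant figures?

57.142

The virtual corner opposite S is at (-33.900, 52.600). A1 meets ZA tangentially, so EA is at right angles to ZA and since A1 is tangent to JR there, EJ ⟂ JR, with radius 6.6, so the center E sits 6.6 in from both sides at E = (-27.300, 46.000). That places the tangent points at A = (-33.900, 46.000) on ZA and J = (-27.300, 52.600) on JR. Then |SA| = |A − S| = 57.142.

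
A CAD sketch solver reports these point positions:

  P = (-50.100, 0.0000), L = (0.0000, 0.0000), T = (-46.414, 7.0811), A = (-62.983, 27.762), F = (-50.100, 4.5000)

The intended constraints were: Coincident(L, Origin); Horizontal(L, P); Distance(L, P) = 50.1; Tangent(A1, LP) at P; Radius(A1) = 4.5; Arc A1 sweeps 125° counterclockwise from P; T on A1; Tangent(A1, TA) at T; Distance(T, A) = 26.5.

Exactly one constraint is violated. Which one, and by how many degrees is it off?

Tangent(A1, TA) at T — off by 3.70°.

L = (0.00, 0.00) ✓; L.y = 0.00, P.y = 0.00 ✓; |LP| = 50.10 ✓; ∠(FP, PL) = 90.00° ✓; |FP| = 4.500 ✓; bearing(F→T) − bearing(F→P) = 125.0° ✓; |FT| = 4.500 ✓; ∠(FT, TA) = 86.30° ✗; |TA| = 26.50 ✓.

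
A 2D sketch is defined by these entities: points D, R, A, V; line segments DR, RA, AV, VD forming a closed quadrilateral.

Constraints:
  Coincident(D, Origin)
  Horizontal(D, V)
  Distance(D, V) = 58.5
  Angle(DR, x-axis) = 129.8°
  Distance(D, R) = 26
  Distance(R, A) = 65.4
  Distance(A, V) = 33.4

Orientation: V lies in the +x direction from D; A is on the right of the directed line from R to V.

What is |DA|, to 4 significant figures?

40.07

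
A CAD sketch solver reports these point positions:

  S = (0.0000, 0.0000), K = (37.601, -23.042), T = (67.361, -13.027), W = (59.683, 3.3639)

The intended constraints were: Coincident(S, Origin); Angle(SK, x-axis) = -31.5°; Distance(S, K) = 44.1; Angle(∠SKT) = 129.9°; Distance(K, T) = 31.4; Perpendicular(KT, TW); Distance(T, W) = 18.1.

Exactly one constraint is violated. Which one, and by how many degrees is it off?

Perpendicular(KT, TW) — off by 6.50°.

S = (0.00, 0.00) ✓; SK at -31.50° ✓; |SK| = 44.10 ✓; ∠SKT = 129.9° ✓; |KT| = 31.40 ✓; ∠(KT, TW) = 96.50° ✗; |TW| = 18.10 ✓.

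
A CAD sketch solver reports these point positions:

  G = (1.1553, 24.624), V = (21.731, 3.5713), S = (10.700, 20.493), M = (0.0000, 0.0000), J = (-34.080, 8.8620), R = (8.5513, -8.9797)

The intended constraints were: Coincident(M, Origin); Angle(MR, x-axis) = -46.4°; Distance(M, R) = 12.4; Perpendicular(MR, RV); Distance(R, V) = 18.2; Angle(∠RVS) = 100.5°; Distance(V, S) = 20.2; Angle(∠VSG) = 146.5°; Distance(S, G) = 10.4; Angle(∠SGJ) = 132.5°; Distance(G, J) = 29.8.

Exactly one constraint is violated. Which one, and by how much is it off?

Distance(G, J) = 29.8 — off by 8.80.

M = (0.00, 0.00) ✓; MR at -46.40° ✓; |MR| = 12.40 ✓; ∠(MR, RV) = 90.00° ✓; |RV| = 18.20 ✓; ∠RVS = 100.5° ✓; |VS| = 20.20 ✓; ∠VSG = 146.5° ✓; |SG| = 10.40 ✓; ∠SGJ = 132.5° ✓; |GJ| = 38.60 ✗.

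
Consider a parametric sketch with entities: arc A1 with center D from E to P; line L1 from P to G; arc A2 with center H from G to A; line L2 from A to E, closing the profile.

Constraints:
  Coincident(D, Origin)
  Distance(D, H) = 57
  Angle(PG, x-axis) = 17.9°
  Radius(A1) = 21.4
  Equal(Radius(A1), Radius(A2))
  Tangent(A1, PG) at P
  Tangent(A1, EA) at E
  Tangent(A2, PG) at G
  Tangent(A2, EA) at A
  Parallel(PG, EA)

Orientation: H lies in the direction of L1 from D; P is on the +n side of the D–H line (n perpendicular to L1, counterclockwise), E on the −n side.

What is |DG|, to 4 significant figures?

60.88

The slot axis is L1's direction at 17.9°, so u = (cos 17.9°, sin 17.9°) = (0.9516, 0.3074) and n = (−sin 17.9°, cos 17.9°) = (-0.3074, 0.9516). D is at the origin and H lies 57.0 along u from D, so H = 57.0·u = (54.24, 17.52). Tangency of A1 to both parallel lines with radius 21.4 puts P and E at D ± 21.4·n: P = (-6.577, 20.36), E = (6.577, -20.36). Equal radii place G and A the same way about H: G = H + 21.4·n = (47.66, 37.88), A = H − 21.4·n = (60.82, -2.845). Then |DG| = |G − D| = 60.88.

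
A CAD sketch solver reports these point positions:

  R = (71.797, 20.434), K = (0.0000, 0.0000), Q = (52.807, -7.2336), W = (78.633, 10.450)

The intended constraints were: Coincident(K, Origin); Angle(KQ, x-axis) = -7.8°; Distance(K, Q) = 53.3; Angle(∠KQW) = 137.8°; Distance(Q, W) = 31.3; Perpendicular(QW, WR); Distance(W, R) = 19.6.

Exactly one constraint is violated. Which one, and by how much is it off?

Distance(W, R) = 19.6 — off by 7.50.

K = (0.00, 0.00) ✓; KQ at -7.800° ✓; |KQ| = 53.30 ✓; ∠KQW = 137.8° ✓; |QW| = 31.30 ✓; ∠(QW, WR) = 90.00° ✓; |WR| = 12.10 ✗.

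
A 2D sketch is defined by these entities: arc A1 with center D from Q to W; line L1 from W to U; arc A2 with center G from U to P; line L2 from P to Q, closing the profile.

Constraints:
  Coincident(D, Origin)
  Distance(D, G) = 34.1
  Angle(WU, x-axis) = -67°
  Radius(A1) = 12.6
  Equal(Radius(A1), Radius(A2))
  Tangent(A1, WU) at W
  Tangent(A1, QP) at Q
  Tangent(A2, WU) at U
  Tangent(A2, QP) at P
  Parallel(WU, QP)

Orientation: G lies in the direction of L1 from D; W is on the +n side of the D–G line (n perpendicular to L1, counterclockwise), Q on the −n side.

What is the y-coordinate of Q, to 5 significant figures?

-4.9232

The slot axis is L1's direction at -67.0°, so u = (cos -67.0°, sin -67.0°) = (0.39073, -0.92050) and n = (−sin -67.0°, cos -67.0°) = (0.92050, 0.39073). D is at the origin and G lies 34.1 along u from D, so G = 34.1·u = (13.324, -31.389). Tangency of A1 to both parallel lines with radius 12.6 puts W and Q at D ± 12.6·n: W = (11.598, 4.9232), Q = (-11.598, -4.9232). So Q.y = -4.9232.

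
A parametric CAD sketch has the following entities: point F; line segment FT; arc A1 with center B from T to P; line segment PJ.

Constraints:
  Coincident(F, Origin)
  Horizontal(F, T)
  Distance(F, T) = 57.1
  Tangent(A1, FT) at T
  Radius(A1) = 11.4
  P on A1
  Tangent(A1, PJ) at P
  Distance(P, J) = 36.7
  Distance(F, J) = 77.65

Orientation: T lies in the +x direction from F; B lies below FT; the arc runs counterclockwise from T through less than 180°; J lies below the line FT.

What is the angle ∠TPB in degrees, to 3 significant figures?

34.5°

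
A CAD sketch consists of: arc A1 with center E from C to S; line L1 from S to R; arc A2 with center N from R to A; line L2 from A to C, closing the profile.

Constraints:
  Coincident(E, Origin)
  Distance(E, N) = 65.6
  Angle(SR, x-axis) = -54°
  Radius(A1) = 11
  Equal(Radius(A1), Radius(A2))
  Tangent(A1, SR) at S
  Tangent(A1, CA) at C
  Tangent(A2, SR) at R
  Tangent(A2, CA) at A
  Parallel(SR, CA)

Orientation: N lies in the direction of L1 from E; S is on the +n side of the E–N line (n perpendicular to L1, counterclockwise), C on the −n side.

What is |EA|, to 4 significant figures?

66.52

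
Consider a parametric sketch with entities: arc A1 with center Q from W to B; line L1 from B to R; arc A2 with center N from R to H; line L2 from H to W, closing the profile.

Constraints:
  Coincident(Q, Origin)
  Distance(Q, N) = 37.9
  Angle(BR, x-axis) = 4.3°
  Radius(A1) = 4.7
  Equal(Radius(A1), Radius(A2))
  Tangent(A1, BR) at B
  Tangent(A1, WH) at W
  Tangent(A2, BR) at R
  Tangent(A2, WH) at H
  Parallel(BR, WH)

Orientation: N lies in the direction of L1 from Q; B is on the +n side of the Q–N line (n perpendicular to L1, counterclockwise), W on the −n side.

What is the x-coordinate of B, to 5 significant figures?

-0.35240

The slot axis is L1's direction at 4.3°, so u = (cos 4.3°, sin 4.3°) = (0.99719, 0.074979) and n = (−sin 4.3°, cos 4.3°) = (-0.074979, 0.99719). Q is at the origin and N lies 37.9 along u from Q, so N = 37.9·u = (37.793, 2.8417). Tangency of A1 to both parallel lines with radius 4.7 puts B and W at Q ± 4.7·n: B = (-0.35240, 4.6868), W = (0.35240, -4.6868). So B.x = -0.35240.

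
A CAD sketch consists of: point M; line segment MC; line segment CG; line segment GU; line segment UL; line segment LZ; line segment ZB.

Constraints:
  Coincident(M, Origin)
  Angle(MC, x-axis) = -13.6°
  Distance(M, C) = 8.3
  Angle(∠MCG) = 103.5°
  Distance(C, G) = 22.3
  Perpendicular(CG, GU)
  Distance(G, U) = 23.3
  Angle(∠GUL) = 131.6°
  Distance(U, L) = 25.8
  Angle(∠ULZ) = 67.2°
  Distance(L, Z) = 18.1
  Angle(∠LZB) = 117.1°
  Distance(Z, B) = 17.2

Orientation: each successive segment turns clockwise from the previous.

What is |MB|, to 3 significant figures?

11.4

M is at the origin; MC runs at -13.6° with length 8.3, so C = (8.07, -1.95). ∠MCG = 103.5° gives CG at -90.1° from the x-axis; with |CG| = 22.3, G = (8.03, -24.3). CG ⟂ GU, so GU runs at 180°; with |GU| = 23.3, U = (-15.3, -24.2). ∠GUL = 131.6° gives UL at 132° from the x-axis; with |UL| = 25.8, L = (-32.4, -4.89). ∠ULZ = 67.2° gives LZ at 18.7° from the x-axis; with |LZ| = 18.1, Z = (-15.2, 0.915). ∠LZB = 117.1° gives ZB at -44.2° from the x-axis; with |ZB| = 17.2, B = (-2.89, -11.1). Then |MB| = |B − M| = 11.4.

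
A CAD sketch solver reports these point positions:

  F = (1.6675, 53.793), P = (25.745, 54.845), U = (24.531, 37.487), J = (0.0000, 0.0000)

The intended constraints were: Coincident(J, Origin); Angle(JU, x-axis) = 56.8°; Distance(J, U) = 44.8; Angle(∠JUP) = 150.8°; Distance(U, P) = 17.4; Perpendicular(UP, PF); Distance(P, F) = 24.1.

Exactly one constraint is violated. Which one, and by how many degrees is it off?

Perpendicular(UP, PF) — off by 6.50°.

J = (0.00, 0.00) ✓; JU at 56.80° ✓; |JU| = 44.80 ✓; ∠JUP = 150.8° ✓; |UP| = 17.40 ✓; ∠(UP, PF) = 96.50° ✗; |PF| = 24.10 ✓.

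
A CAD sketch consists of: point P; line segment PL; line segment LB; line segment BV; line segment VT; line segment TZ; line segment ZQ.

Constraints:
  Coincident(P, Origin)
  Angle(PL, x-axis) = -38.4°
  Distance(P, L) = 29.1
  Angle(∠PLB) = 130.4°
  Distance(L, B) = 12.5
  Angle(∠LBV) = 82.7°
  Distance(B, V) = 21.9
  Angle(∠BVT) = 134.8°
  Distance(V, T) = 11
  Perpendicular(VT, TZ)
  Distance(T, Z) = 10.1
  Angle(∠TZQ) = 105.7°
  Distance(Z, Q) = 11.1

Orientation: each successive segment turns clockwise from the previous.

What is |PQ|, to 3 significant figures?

23.0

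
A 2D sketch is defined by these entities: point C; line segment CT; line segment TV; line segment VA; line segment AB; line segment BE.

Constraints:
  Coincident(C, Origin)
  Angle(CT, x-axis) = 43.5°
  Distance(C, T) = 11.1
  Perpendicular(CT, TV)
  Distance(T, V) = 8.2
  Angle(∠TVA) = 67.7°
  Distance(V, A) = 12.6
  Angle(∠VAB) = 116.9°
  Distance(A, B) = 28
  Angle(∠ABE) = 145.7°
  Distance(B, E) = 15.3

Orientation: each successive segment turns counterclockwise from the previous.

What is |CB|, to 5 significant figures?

24.651

∠TVA = 67.7° gives VA at -114.20° from the x-axis; with |VA| = 12.6, A = (-2.7579, 2.0961). ∠VAB = 116.9° gives AB at -51.100° from the x-axis; with |AB| = 28.0, B = (14.825, -19.695). Then |CB| = |B − C| = 24.651.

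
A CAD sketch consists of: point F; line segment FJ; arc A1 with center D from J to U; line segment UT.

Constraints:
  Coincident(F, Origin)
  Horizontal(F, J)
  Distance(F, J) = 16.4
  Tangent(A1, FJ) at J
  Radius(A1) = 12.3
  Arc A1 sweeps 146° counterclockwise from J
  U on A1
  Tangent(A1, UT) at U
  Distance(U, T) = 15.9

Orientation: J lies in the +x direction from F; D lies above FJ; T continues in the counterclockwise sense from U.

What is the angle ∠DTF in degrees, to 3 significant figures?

36.1°

On A1, J sits at bearing -90° from D; a 146° counterclockwise sweep puts U at bearing 56°, so U = D + 12.3·(cos 56°, sin 56°) = (23.3, 22.5). Since A1 is tangent to UT there, DU ⟂ UT, so UT runs along (−sin 56°, cos 56°); with |UT| = 15.9, T = (10.1, 31.4). Then cos ∠DTF = TD·TF / (|TD||TF|), giving 36.1°.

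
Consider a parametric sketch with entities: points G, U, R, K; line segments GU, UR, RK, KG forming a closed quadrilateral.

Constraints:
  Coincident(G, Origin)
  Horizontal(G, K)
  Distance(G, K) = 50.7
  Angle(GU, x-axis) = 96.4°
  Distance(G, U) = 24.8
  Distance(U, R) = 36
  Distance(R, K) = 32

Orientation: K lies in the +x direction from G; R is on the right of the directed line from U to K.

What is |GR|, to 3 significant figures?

19.4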